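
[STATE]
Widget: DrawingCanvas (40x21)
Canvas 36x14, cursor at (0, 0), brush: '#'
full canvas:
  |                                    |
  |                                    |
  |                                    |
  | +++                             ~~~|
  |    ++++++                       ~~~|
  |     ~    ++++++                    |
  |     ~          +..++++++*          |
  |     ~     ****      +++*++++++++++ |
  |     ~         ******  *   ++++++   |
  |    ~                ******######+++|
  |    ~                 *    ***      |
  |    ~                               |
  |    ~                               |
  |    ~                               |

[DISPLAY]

+                                       
                                        
                                        
 +++                             ~~~    
    ++++++                       ~~~    
     ~    ++++++                        
     ~          +..++++++*              
     ~     ****      +++*++++++++++     
     ~         ******  *   ++++++       
    ~                ******######+++    
    ~                 *    ***          
    ~                                   
    ~                                   
    ~                                   
                                        
                                        
                                        
                                        
                                        
                                        
                                        


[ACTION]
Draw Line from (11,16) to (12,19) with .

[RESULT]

+                                       
                                        
                                        
 +++                             ~~~    
    ++++++                       ~~~    
     ~    ++++++                        
     ~          +..++++++*              
     ~     ****      +++*++++++++++     
     ~         ******  *   ++++++       
    ~                ******######+++    
    ~                 *    ***          
    ~           ..                      
    ~             ..                    
    ~                                   
                                        
                                        
                                        
                                        
                                        
                                        
                                        


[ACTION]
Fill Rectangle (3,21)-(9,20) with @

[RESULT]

+                                       
                                        
                                        
 +++                @@           ~~~    
    ++++++          @@           ~~~    
     ~    ++++++    @@                  
     ~          +..+@@+++*              
     ~     ****     @@++*++++++++++     
     ~         *****@@ *   ++++++       
    ~               @@*****######+++    
    ~                 *    ***          
    ~           ..                      
    ~             ..                    
    ~                                   
                                        
                                        
                                        
                                        
                                        
                                        
                                        


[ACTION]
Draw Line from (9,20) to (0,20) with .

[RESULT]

+                   .                   
                    .                   
                    .                   
 +++                .@           ~~~    
    ++++++          .@           ~~~    
     ~    ++++++    .@                  
     ~          +..+.@+++*              
     ~     ****     .@++*++++++++++     
     ~         *****.@ *   ++++++       
    ~               .@*****######+++    
    ~                 *    ***          
    ~           ..                      
    ~             ..                    
    ~                                   
                                        
                                        
                                        
                                        
                                        
                                        
                                        


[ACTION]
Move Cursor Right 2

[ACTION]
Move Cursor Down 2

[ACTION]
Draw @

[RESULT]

                    .                   
                    .                   
  @                 .                   
 +++                .@           ~~~    
    ++++++          .@           ~~~    
     ~    ++++++    .@                  
     ~          +..+.@+++*              
     ~     ****     .@++*++++++++++     
     ~         *****.@ *   ++++++       
    ~               .@*****######+++    
    ~                 *    ***          
    ~           ..                      
    ~             ..                    
    ~                                   
                                        
                                        
                                        
                                        
                                        
                                        
                                        


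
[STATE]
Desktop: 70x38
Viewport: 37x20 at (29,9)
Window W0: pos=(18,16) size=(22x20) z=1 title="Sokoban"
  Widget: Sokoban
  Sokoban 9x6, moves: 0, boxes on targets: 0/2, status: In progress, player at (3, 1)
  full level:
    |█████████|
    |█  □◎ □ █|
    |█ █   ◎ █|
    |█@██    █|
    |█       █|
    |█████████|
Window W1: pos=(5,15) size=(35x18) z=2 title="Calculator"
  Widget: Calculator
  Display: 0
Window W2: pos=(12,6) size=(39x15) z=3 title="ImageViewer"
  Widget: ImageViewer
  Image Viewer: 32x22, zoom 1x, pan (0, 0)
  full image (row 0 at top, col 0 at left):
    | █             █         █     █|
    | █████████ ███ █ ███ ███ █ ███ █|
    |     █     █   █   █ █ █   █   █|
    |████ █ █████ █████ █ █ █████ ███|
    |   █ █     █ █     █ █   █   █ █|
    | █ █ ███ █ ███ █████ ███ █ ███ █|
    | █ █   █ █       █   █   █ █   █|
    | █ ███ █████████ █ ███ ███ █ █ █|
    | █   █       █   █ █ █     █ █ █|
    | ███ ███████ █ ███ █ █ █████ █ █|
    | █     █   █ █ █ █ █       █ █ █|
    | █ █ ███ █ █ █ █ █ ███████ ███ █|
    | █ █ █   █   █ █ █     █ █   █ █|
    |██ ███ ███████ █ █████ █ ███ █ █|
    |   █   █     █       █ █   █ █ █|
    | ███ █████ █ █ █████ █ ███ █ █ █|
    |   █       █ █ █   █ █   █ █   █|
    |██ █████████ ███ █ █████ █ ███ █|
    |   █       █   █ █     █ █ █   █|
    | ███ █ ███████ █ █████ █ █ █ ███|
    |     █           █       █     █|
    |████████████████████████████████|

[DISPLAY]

         █     █     ┃               
 ███ ███ █ ███ █     ┃               
   █ █ █   █   █     ┃               
██ █ █ █████ ███     ┃               
   █ █   █   █ █     ┃               
████ ███ █ ███ █     ┃               
 █   █   █ █   █     ┃               
 █ ███ ███ █ █ █     ┃               
 █ █ █     █ █ █     ┃               
██ █ █ █████ █ █     ┃               
 █ █       █ █ █     ┃               
━━━━━━━━━━━━━━━━━━━━━┛               
          ┃                          
          ┃                          
          ┃                          
          ┃                          
          ┃                          
          ┃                          
          ┃                          
          ┃                          


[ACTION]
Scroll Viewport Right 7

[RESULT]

     █     █     ┃                   
 ███ █ ███ █     ┃                   
 █ █   █   █     ┃                   
 █ █████ ███     ┃                   
 █   █   █ █     ┃                   
 ███ █ ███ █     ┃                   
 █   █ █   █     ┃                   
██ ███ █ █ █     ┃                   
 █     █ █ █     ┃                   
 █ █████ █ █     ┃                   
       █ █ █     ┃                   
━━━━━━━━━━━━━━━━━┛                   
      ┃                              
      ┃                              
      ┃                              
      ┃                              
      ┃                              
      ┃                              
      ┃                              
      ┃                              


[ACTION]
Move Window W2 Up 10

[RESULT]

 █   █ █   █     ┃                   
██ ███ █ █ █     ┃                   
 █     █ █ █     ┃                   
 █ █████ █ █     ┃                   
       █ █ █     ┃                   
━━━━━━━━━━━━━━━━━┛                   
━━━━━━┓                              
      ┃                              
──────┨                              
     0┃                              
      ┃                              
      ┃                              
      ┃                              
      ┃                              
      ┃                              
      ┃                              
      ┃                              
      ┃                              
      ┃                              
      ┃                              


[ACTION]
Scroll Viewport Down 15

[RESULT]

     0┃                              
      ┃                              
      ┃                              
      ┃                              
      ┃                              
      ┃                              
      ┃                              
      ┃                              
      ┃                              
      ┃                              
      ┃                              
      ┃                              
      ┃                              
      ┃                              
━━━━━━┛                              
      ┃                              
      ┃                              
━━━━━━┛                              
                                     
                                     


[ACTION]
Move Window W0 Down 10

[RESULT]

     0┃                              
      ┃                              
      ┃                              
      ┃                              
      ┃                              
      ┃                              
      ┃                              
      ┃                              
      ┃                              
      ┃                              
      ┃                              
      ┃                              
      ┃                              
      ┃                              
━━━━━━┛                              
      ┃                              
      ┃                              
      ┃                              
      ┃                              
━━━━━━┛                              


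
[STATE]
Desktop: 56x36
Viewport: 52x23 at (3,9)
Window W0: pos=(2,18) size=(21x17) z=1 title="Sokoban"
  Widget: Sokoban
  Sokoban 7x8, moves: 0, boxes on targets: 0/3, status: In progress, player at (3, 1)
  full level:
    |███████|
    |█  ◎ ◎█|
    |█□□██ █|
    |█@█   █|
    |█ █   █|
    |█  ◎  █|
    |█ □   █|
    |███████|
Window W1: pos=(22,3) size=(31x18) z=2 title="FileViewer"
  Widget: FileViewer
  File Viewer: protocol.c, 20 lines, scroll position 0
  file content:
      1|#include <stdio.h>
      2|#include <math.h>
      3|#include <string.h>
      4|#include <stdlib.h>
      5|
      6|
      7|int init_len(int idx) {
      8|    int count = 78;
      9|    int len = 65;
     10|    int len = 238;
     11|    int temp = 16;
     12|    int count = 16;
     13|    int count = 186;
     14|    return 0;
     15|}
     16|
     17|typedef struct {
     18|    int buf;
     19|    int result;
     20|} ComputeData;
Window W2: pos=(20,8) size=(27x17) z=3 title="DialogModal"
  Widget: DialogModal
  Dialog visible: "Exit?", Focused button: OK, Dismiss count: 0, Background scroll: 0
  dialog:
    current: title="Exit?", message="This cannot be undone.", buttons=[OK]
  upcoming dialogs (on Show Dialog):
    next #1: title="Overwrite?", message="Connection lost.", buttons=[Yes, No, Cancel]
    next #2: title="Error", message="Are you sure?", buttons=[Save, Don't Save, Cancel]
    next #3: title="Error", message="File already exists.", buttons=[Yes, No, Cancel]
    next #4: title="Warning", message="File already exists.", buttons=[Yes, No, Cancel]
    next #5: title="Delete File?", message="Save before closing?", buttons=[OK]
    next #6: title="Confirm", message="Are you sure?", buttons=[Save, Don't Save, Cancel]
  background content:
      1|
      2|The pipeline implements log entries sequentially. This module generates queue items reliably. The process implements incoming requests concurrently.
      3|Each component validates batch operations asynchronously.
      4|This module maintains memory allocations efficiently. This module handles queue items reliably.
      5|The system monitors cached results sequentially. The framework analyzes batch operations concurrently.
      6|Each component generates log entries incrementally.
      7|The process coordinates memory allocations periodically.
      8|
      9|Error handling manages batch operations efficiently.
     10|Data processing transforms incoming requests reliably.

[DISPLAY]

                 ┃ DialogModal             ┃    ░┃  
                 ┠─────────────────────────┨    ░┃  
                 ┃                         ┃    ░┃  
                 ┃The pipeline implements l┃    ░┃  
                 ┃Each component validates ┃    ░┃  
                 ┃This module maintains mem┃    ░┃  
                 ┃Th┌───────────────────┐he┃    ░┃  
                 ┃Ea│       Exit?       │s ┃    ░┃  
                 ┃Th│This cannot be undo│ m┃    ░┃  
━━━━━━━━━━━━━━━━━┃  │        [OK]       │  ┃    ░┃  
 Sokoban         ┃Er└───────────────────┘ba┃    ▼┃  
─────────────────┃Data processing transform┃━━━━━┛  
███████          ┃                         ┃        
█  ◎ ◎█          ┃                         ┃        
█□□██ █          ┃                         ┃        
█@█   █          ┗━━━━━━━━━━━━━━━━━━━━━━━━━┛        
█ █   █            ┃                                
█  ◎  █            ┃                                
█ □   █            ┃                                
███████            ┃                                
Moves: 0  0/3      ┃                                
                   ┃                                
                   ┃                                


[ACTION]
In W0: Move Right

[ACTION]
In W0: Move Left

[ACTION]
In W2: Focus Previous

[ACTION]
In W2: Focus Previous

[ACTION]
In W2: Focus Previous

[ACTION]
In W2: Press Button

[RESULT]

                 ┃ DialogModal             ┃    ░┃  
                 ┠─────────────────────────┨    ░┃  
                 ┃                         ┃    ░┃  
                 ┃The pipeline implements l┃    ░┃  
                 ┃Each component validates ┃    ░┃  
                 ┃This module maintains mem┃    ░┃  
                 ┃The system monitors cache┃    ░┃  
                 ┃Each component generates ┃    ░┃  
                 ┃The process coordinates m┃    ░┃  
━━━━━━━━━━━━━━━━━┃                         ┃    ░┃  
 Sokoban         ┃Error handling manages ba┃    ▼┃  
─────────────────┃Data processing transform┃━━━━━┛  
███████          ┃                         ┃        
█  ◎ ◎█          ┃                         ┃        
█□□██ █          ┃                         ┃        
█@█   █          ┗━━━━━━━━━━━━━━━━━━━━━━━━━┛        
█ █   █            ┃                                
█  ◎  █            ┃                                
█ □   █            ┃                                
███████            ┃                                
Moves: 0  0/3      ┃                                
                   ┃                                
                   ┃                                


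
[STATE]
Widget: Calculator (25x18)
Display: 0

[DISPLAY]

                        0
┌───┬───┬───┬───┐        
│ 7 │ 8 │ 9 │ ÷ │        
├───┼───┼───┼───┤        
│ 4 │ 5 │ 6 │ × │        
├───┼───┼───┼───┤        
│ 1 │ 2 │ 3 │ - │        
├───┼───┼───┼───┤        
│ 0 │ . │ = │ + │        
├───┼───┼───┼───┤        
│ C │ MC│ MR│ M+│        
└───┴───┴───┴───┘        
                         
                         
                         
                         
                         
                         


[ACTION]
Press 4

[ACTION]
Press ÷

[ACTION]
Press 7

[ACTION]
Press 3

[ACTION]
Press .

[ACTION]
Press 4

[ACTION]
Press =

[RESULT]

            0.05449591281
┌───┬───┬───┬───┐        
│ 7 │ 8 │ 9 │ ÷ │        
├───┼───┼───┼───┤        
│ 4 │ 5 │ 6 │ × │        
├───┼───┼───┼───┤        
│ 1 │ 2 │ 3 │ - │        
├───┼───┼───┼───┤        
│ 0 │ . │ = │ + │        
├───┼───┼───┼───┤        
│ C │ MC│ MR│ M+│        
└───┴───┴───┴───┘        
                         
                         
                         
                         
                         
                         


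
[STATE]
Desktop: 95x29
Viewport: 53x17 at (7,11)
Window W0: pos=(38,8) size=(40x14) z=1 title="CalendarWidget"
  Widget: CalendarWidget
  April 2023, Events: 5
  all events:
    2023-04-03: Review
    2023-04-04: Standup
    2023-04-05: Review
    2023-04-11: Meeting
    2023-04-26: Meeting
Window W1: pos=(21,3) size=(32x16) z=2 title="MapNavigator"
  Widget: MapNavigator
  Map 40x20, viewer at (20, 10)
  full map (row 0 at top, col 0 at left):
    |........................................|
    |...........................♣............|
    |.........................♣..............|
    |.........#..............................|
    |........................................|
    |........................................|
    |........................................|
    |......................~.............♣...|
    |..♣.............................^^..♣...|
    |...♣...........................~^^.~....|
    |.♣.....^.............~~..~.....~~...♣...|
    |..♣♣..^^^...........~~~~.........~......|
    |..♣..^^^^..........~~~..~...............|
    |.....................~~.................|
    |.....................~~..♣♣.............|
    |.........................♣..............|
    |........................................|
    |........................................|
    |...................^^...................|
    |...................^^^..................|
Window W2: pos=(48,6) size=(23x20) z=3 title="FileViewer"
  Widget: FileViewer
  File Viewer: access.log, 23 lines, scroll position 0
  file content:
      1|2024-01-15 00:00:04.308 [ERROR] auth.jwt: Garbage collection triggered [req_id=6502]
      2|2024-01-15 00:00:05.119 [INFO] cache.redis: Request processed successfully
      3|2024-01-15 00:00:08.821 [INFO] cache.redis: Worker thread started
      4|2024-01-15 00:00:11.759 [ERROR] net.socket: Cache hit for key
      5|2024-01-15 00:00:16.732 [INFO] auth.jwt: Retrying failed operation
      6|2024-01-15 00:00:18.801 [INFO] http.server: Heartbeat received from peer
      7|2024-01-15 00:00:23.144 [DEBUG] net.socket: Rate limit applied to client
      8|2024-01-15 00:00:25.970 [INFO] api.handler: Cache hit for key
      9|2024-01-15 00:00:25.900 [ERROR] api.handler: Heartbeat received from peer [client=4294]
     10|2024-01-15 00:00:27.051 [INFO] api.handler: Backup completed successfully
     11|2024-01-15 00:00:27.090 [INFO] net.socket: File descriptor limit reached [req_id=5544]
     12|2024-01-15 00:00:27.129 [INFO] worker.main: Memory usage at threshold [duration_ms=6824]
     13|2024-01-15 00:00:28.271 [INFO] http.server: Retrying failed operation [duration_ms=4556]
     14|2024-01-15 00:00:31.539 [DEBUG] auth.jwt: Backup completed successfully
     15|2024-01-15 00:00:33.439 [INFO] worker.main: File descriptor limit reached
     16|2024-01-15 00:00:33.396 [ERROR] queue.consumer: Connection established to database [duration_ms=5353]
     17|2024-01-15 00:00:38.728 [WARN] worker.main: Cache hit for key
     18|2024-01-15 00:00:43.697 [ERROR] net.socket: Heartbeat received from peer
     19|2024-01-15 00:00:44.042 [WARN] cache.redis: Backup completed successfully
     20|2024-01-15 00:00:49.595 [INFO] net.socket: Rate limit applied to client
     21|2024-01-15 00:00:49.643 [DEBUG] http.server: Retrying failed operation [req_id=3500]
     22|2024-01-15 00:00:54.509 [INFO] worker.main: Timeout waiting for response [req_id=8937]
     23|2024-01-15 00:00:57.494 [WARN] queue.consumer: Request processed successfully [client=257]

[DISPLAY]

              ┃..........................┃2024-01-15 
              ┃..^............@~~..~.....┃2024-01-15 
              ┃.^^^...........~~~~.......┃2024-01-15 
              ┃^^^^..........~~~..~......┃2024-01-15 
              ┃................~~........┃2024-01-15 
              ┃................~~..♣♣....┃2024-01-15 
              ┃....................♣.....┃2024-01-15 
              ┗━━━━━━━━━━━━━━━━━━━━━━━━━━┃2024-01-15 
                               ┃         ┃2024-01-15 
                               ┃         ┃2024-01-15 
                               ┗━━━━━━━━━┃2024-01-15 
                                         ┃2024-01-15 
                                         ┃2024-01-15 
                                         ┃2024-01-15 
                                         ┗━━━━━━━━━━━
                                                     
                                                     


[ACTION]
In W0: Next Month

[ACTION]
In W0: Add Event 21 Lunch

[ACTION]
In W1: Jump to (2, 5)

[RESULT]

              ┃             .............┃2024-01-15 
              ┃             ..@..........┃2024-01-15 
              ┃             .............┃2024-01-15 
              ┃             .............┃2024-01-15 
              ┃             ..♣..........┃2024-01-15 
              ┃             ...♣.........┃2024-01-15 
              ┃             .♣.....^.....┃2024-01-15 
              ┗━━━━━━━━━━━━━━━━━━━━━━━━━━┃2024-01-15 
                               ┃         ┃2024-01-15 
                               ┃         ┃2024-01-15 
                               ┗━━━━━━━━━┃2024-01-15 
                                         ┃2024-01-15 
                                         ┃2024-01-15 
                                         ┃2024-01-15 
                                         ┗━━━━━━━━━━━
                                                     
                                                     


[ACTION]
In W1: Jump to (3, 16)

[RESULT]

              ┃            ..............┃2024-01-15 
              ┃            ...@..........┃2024-01-15 
              ┃            ..............┃2024-01-15 
              ┃            ..............┃2024-01-15 
              ┃            ..............┃2024-01-15 
              ┃                          ┃2024-01-15 
              ┃                          ┃2024-01-15 
              ┗━━━━━━━━━━━━━━━━━━━━━━━━━━┃2024-01-15 
                               ┃         ┃2024-01-15 
                               ┃         ┃2024-01-15 
                               ┗━━━━━━━━━┃2024-01-15 
                                         ┃2024-01-15 
                                         ┃2024-01-15 
                                         ┃2024-01-15 
                                         ┗━━━━━━━━━━━
                                                     
                                                     


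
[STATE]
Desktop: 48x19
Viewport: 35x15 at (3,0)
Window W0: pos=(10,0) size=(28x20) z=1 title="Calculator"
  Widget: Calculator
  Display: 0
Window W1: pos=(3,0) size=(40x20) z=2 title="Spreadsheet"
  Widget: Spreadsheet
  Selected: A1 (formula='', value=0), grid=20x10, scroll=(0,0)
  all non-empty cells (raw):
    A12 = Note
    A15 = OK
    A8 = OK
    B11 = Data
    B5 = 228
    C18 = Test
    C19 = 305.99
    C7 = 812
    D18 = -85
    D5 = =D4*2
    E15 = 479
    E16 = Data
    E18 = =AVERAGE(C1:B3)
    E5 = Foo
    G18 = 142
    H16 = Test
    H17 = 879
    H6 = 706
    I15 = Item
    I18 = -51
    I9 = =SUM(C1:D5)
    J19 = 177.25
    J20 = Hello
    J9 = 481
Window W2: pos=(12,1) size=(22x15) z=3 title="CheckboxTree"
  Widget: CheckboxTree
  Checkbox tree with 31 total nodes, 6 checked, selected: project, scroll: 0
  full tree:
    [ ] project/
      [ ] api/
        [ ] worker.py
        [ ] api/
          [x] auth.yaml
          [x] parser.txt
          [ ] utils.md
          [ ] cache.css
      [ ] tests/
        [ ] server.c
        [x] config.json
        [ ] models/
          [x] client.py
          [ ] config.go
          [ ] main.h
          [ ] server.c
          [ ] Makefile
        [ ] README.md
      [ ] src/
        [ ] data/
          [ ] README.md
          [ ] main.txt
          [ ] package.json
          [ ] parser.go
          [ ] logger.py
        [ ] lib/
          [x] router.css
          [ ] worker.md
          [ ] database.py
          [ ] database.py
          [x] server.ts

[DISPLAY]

┏━━━━━━━━━━━━━━━━━━━━━━━━━━━━━━━━━━
┃ Spreads┏━━━━━━━━━━━━━━━━━━━━┓    
┠────────┃ CheckboxTree       ┃────
┃A1:     ┠────────────────────┨    
┃       A┃>[-] project/       ┃ D  
┃--------┃   [-] api/         ┃----
┃  1     ┃     [ ] worker.py  ┃    
┃  2     ┃     [-] api/       ┃    
┃  3     ┃       [x] auth.yaml┃    
┃  4     ┃       [x] parser.tx┃    
┃  5     ┃       [ ] utils.md ┃    
┃  6     ┃       [ ] cache.css┃    
┃  7     ┃   [-] tests/       ┃    
┃  8 OK  ┃     [ ] server.c   ┃    
┃  9     ┃     [x] config.json┃    


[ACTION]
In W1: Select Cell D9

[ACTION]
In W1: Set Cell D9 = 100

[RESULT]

┏━━━━━━━━━━━━━━━━━━━━━━━━━━━━━━━━━━
┃ Spreads┏━━━━━━━━━━━━━━━━━━━━┓    
┠────────┃ CheckboxTree       ┃────
┃D9: 100 ┠────────────────────┨    
┃       A┃>[-] project/       ┃ D  
┃--------┃   [-] api/         ┃----
┃  1     ┃     [ ] worker.py  ┃    
┃  2     ┃     [-] api/       ┃    
┃  3     ┃       [x] auth.yaml┃    
┃  4     ┃       [x] parser.tx┃    
┃  5     ┃       [ ] utils.md ┃    
┃  6     ┃       [ ] cache.css┃    
┃  7     ┃   [-] tests/       ┃    
┃  8 OK  ┃     [ ] server.c   ┃    
┃  9     ┃     [x] config.json┃ [10


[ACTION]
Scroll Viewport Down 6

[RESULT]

┃       A┃>[-] project/       ┃ D  
┃--------┃   [-] api/         ┃----
┃  1     ┃     [ ] worker.py  ┃    
┃  2     ┃     [-] api/       ┃    
┃  3     ┃       [x] auth.yaml┃    
┃  4     ┃       [x] parser.tx┃    
┃  5     ┃       [ ] utils.md ┃    
┃  6     ┃       [ ] cache.css┃    
┃  7     ┃   [-] tests/       ┃    
┃  8 OK  ┃     [ ] server.c   ┃    
┃  9     ┃     [x] config.json┃ [10
┃ 10     ┗━━━━━━━━━━━━━━━━━━━━┛    
┃ 11        0Data           0      
┃ 12 Note           0       0      
┃ 13        0       0       0      


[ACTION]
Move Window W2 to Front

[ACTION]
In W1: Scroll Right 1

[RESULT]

┃       B┃>[-] project/       ┃ E  
┃--------┃   [-] api/         ┃----
┃  1     ┃     [ ] worker.py  ┃    
┃  2     ┃     [-] api/       ┃    
┃  3     ┃       [x] auth.yaml┃    
┃  4     ┃       [x] parser.tx┃    
┃  5     ┃       [ ] utils.md ┃o   
┃  6     ┃       [ ] cache.css┃    
┃  7     ┃   [-] tests/       ┃    
┃  8     ┃     [ ] server.c   ┃    
┃  9     ┃     [x] config.json┃    
┃ 10     ┗━━━━━━━━━━━━━━━━━━━━┛    
┃ 11 Data           0       0      
┃ 12        0       0       0      
┃ 13        0       0       0      


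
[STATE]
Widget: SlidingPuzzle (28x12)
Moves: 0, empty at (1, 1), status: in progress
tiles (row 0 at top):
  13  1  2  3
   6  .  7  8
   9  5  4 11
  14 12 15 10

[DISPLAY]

┌────┬────┬────┬────┐       
│ 13 │  1 │  2 │  3 │       
├────┼────┼────┼────┤       
│  6 │    │  7 │  8 │       
├────┼────┼────┼────┤       
│  9 │  5 │  4 │ 11 │       
├────┼────┼────┼────┤       
│ 14 │ 12 │ 15 │ 10 │       
└────┴────┴────┴────┘       
Moves: 0                    
                            
                            


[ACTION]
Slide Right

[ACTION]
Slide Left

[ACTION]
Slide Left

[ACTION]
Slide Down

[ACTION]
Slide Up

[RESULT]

┌────┬────┬────┬────┐       
│ 13 │  1 │  2 │  3 │       
├────┼────┼────┼────┤       
│  6 │  7 │    │  8 │       
├────┼────┼────┼────┤       
│  9 │  5 │  4 │ 11 │       
├────┼────┼────┼────┤       
│ 14 │ 12 │ 15 │ 10 │       
└────┴────┴────┴────┘       
Moves: 5                    
                            
                            


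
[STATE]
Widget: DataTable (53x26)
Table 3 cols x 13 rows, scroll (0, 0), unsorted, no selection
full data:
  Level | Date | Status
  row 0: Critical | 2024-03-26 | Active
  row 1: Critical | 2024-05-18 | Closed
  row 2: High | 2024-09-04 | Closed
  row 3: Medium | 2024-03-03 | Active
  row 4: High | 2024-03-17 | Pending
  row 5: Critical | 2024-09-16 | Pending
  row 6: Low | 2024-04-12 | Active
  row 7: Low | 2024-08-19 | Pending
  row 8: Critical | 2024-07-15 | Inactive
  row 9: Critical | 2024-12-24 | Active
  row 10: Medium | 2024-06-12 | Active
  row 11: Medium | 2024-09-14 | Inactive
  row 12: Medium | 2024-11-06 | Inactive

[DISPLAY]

Level   │Date      │Status                           
────────┼──────────┼────────                         
Critical│2024-03-26│Active                           
Critical│2024-05-18│Closed                           
High    │2024-09-04│Closed                           
Medium  │2024-03-03│Active                           
High    │2024-03-17│Pending                          
Critical│2024-09-16│Pending                          
Low     │2024-04-12│Active                           
Low     │2024-08-19│Pending                          
Critical│2024-07-15│Inactive                         
Critical│2024-12-24│Active                           
Medium  │2024-06-12│Active                           
Medium  │2024-09-14│Inactive                         
Medium  │2024-11-06│Inactive                         
                                                     
                                                     
                                                     
                                                     
                                                     
                                                     
                                                     
                                                     
                                                     
                                                     
                                                     


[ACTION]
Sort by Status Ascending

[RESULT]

Level   │Date      │Status ▲                         
────────┼──────────┼────────                         
Critical│2024-03-26│Active                           
Medium  │2024-03-03│Active                           
Low     │2024-04-12│Active                           
Critical│2024-12-24│Active                           
Medium  │2024-06-12│Active                           
Critical│2024-05-18│Closed                           
High    │2024-09-04│Closed                           
Critical│2024-07-15│Inactive                         
Medium  │2024-09-14│Inactive                         
Medium  │2024-11-06│Inactive                         
High    │2024-03-17│Pending                          
Critical│2024-09-16│Pending                          
Low     │2024-08-19│Pending                          
                                                     
                                                     
                                                     
                                                     
                                                     
                                                     
                                                     
                                                     
                                                     
                                                     
                                                     


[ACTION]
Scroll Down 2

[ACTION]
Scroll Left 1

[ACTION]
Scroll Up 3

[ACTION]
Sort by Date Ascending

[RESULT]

Level   │Date     ▲│Status                           
────────┼──────────┼────────                         
Medium  │2024-03-03│Active                           
High    │2024-03-17│Pending                          
Critical│2024-03-26│Active                           
Low     │2024-04-12│Active                           
Critical│2024-05-18│Closed                           
Medium  │2024-06-12│Active                           
Critical│2024-07-15│Inactive                         
Low     │2024-08-19│Pending                          
High    │2024-09-04│Closed                           
Medium  │2024-09-14│Inactive                         
Critical│2024-09-16│Pending                          
Medium  │2024-11-06│Inactive                         
Critical│2024-12-24│Active                           
                                                     
                                                     
                                                     
                                                     
                                                     
                                                     
                                                     
                                                     
                                                     
                                                     
                                                     


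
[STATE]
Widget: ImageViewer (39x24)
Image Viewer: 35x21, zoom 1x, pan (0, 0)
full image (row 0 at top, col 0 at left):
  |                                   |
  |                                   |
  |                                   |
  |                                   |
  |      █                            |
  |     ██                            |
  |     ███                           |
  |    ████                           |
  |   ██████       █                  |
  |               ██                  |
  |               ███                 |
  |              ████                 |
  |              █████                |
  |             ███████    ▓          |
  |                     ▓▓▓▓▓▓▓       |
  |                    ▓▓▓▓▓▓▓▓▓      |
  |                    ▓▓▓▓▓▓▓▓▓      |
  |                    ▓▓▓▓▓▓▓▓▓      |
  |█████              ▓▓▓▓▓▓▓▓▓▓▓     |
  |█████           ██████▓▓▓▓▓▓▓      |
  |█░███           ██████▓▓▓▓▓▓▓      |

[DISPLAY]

                                       
                                       
                                       
                                       
      █                                
     ██                                
     ███                               
    ████                               
   ██████       █                      
               ██                      
               ███                     
              ████                     
              █████                    
             ███████    ▓              
                     ▓▓▓▓▓▓▓           
                    ▓▓▓▓▓▓▓▓▓          
                    ▓▓▓▓▓▓▓▓▓          
                    ▓▓▓▓▓▓▓▓▓          
█████              ▓▓▓▓▓▓▓▓▓▓▓         
█████           ██████▓▓▓▓▓▓▓          
█░███           ██████▓▓▓▓▓▓▓          
                                       
                                       
                                       


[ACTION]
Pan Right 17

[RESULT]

                                       
                                       
                                       
                                       
                                       
                                       
                                       
                                       
                                       
                                       
█                                      
█                                      
██                                     
███    ▓                               
    ▓▓▓▓▓▓▓                            
   ▓▓▓▓▓▓▓▓▓                           
   ▓▓▓▓▓▓▓▓▓                           
   ▓▓▓▓▓▓▓▓▓                           
  ▓▓▓▓▓▓▓▓▓▓▓                          
█████▓▓▓▓▓▓▓                           
█████▓▓▓▓▓▓▓                           
                                       
                                       
                                       


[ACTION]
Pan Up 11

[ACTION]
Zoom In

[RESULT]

                                       
                                       
                                       
                                       
                                       
                                       
                                       
                                       
                                       
                                       
                                       
                                       
                                       
                                       
                                       
                                       
█              ██                      
█              ██                      
             ████                      
             ████                      
             ██████                    
             ██████                    
           ████████                    
           ████████                    


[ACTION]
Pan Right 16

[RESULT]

                                       
                                       
                                       
                                       
                                       
                                       
                                       
                                       
                                       
                                       
                                       
                                       
                                       
                                       
                                       
                                       
█                                      
█                                      
█                                      
█                                      
███                                    
███                                    
███                                    
███                                    
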